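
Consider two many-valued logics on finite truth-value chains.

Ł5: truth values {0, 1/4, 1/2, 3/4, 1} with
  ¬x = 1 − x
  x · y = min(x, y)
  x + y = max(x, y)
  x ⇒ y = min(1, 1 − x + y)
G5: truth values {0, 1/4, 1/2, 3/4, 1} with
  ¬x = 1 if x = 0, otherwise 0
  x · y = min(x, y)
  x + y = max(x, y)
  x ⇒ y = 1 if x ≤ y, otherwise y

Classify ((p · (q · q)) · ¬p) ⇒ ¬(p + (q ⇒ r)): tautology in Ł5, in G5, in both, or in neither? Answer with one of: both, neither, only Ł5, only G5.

only G5

In Ł5: at p = 1/4, q = 1/4, r = 1/4 the value is 3/4 — not a tautology.
In G5: every assignment gives 1 — tautology.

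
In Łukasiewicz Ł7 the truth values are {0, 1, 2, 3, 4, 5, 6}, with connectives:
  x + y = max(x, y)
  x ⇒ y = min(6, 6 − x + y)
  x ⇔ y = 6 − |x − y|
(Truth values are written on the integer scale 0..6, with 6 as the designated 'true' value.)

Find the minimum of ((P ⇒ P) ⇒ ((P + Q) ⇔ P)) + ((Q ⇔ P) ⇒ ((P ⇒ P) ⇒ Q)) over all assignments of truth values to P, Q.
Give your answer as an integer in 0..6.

Take P = 0, Q = 2:
P ⇒ P = 0 ⇒ 0 = 6
P + Q = 0 + 2 = 2
(P + Q) ⇔ P = 2 ⇔ 0 = 4
(P ⇒ P) ⇒ ((P + Q) ⇔ P) = 6 ⇒ 4 = 4
Q ⇔ P = 2 ⇔ 0 = 4
P ⇒ P = 0 ⇒ 0 = 6
(P ⇒ P) ⇒ Q = 6 ⇒ 2 = 2
(Q ⇔ P) ⇒ ((P ⇒ P) ⇒ Q) = 4 ⇒ 2 = 4
((P ⇒ P) ⇒ ((P + Q) ⇔ P)) + ((Q ⇔ P) ⇒ ((P ⇒ P) ⇒ Q)) = 4 + 4 = 4
No assignment yields a value below 4, so this is the minimum.

4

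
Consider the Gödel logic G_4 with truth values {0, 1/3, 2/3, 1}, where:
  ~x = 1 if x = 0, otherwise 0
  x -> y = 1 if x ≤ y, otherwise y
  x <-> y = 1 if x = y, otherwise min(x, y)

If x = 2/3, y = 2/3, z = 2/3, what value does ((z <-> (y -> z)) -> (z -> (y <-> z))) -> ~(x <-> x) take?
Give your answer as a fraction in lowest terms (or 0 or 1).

y -> z = 2/3 -> 2/3 = 1
z <-> (y -> z) = 2/3 <-> 1 = 2/3
y <-> z = 2/3 <-> 2/3 = 1
z -> (y <-> z) = 2/3 -> 1 = 1
(z <-> (y -> z)) -> (z -> (y <-> z)) = 2/3 -> 1 = 1
x <-> x = 2/3 <-> 2/3 = 1
~(x <-> x) = ~1 = 0
((z <-> (y -> z)) -> (z -> (y <-> z))) -> ~(x <-> x) = 1 -> 0 = 0

0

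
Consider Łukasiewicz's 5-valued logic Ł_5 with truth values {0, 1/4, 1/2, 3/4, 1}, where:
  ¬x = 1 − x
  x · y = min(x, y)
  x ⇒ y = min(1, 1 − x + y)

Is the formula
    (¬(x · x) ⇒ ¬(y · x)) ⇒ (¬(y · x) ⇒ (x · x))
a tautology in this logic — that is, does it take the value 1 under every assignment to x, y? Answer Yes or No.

No

Counterexample: take x = 0, y = 0.
x · x = 0 · 0 = 0
¬(x · x) = ¬0 = 1
y · x = 0 · 0 = 0
¬(y · x) = ¬0 = 1
¬(x · x) ⇒ ¬(y · x) = 1 ⇒ 1 = 1
y · x = 0 · 0 = 0
¬(y · x) = ¬0 = 1
x · x = 0 · 0 = 0
¬(y · x) ⇒ (x · x) = 1 ⇒ 0 = 0
(¬(x · x) ⇒ ¬(y · x)) ⇒ (¬(y · x) ⇒ (x · x)) = 1 ⇒ 0 = 0
This gives 0 ≠ 1.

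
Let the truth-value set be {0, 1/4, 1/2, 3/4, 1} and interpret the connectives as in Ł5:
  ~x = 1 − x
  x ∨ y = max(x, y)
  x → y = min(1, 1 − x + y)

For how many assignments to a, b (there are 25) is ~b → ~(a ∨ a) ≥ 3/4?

value 1: 15 assignments (counts)
value 3/4: 4 assignments (counts)
value 1/2: 3 assignments
value 1/4: 2 assignments
value 0: 1 assignment
So 19 of the 25 assignments meet the threshold.

19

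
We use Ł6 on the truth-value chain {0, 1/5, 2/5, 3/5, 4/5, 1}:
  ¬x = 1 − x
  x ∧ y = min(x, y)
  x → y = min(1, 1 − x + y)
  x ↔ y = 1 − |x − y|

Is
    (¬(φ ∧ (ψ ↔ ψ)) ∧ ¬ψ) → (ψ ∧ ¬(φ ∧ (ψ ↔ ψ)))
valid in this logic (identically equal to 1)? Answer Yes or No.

Counterexample: take φ = 0, ψ = 0.
ψ ↔ ψ = 0 ↔ 0 = 1
φ ∧ (ψ ↔ ψ) = 0 ∧ 1 = 0
¬(φ ∧ (ψ ↔ ψ)) = ¬0 = 1
¬ψ = ¬0 = 1
¬(φ ∧ (ψ ↔ ψ)) ∧ ¬ψ = 1 ∧ 1 = 1
ψ ↔ ψ = 0 ↔ 0 = 1
φ ∧ (ψ ↔ ψ) = 0 ∧ 1 = 0
¬(φ ∧ (ψ ↔ ψ)) = ¬0 = 1
ψ ∧ ¬(φ ∧ (ψ ↔ ψ)) = 0 ∧ 1 = 0
(¬(φ ∧ (ψ ↔ ψ)) ∧ ¬ψ) → (ψ ∧ ¬(φ ∧ (ψ ↔ ψ))) = 1 → 0 = 0
This gives 0 ≠ 1.

No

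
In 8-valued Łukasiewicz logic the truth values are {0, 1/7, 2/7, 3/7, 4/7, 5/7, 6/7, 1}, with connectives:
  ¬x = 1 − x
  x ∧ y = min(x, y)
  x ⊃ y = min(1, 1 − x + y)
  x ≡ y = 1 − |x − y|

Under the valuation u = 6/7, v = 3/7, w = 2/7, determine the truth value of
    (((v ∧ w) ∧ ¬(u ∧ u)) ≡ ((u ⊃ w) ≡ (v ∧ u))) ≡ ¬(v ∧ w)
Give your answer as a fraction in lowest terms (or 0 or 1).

v ∧ w = 3/7 ∧ 2/7 = 2/7
u ∧ u = 6/7 ∧ 6/7 = 6/7
¬(u ∧ u) = ¬6/7 = 1/7
(v ∧ w) ∧ ¬(u ∧ u) = 2/7 ∧ 1/7 = 1/7
u ⊃ w = 6/7 ⊃ 2/7 = 3/7
v ∧ u = 3/7 ∧ 6/7 = 3/7
(u ⊃ w) ≡ (v ∧ u) = 3/7 ≡ 3/7 = 1
((v ∧ w) ∧ ¬(u ∧ u)) ≡ ((u ⊃ w) ≡ (v ∧ u)) = 1/7 ≡ 1 = 1/7
v ∧ w = 3/7 ∧ 2/7 = 2/7
¬(v ∧ w) = ¬2/7 = 5/7
(((v ∧ w) ∧ ¬(u ∧ u)) ≡ ((u ⊃ w) ≡ (v ∧ u))) ≡ ¬(v ∧ w) = 1/7 ≡ 5/7 = 3/7

3/7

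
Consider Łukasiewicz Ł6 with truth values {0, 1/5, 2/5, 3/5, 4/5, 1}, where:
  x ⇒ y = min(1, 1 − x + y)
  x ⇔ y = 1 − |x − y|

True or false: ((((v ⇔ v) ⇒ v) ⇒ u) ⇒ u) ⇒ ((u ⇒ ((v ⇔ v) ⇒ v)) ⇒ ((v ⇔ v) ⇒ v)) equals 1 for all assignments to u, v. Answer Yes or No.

At u = 3/5, v = 2/5, for instance:
v ⇔ v = 2/5 ⇔ 2/5 = 1
(v ⇔ v) ⇒ v = 1 ⇒ 2/5 = 2/5
((v ⇔ v) ⇒ v) ⇒ u = 2/5 ⇒ 3/5 = 1
(((v ⇔ v) ⇒ v) ⇒ u) ⇒ u = 1 ⇒ 3/5 = 3/5
u ⇒ ((v ⇔ v) ⇒ v) = 3/5 ⇒ 2/5 = 4/5
(u ⇒ ((v ⇔ v) ⇒ v)) ⇒ ((v ⇔ v) ⇒ v) = 4/5 ⇒ 2/5 = 3/5
((((v ⇔ v) ⇒ v) ⇒ u) ⇒ u) ⇒ ((u ⇒ ((v ⇔ v) ⇒ v)) ⇒ ((v ⇔ v) ⇒ v)) = 3/5 ⇒ 3/5 = 1
and checking the remaining 35 assignments likewise gives ≥ 1 in every case.

Yes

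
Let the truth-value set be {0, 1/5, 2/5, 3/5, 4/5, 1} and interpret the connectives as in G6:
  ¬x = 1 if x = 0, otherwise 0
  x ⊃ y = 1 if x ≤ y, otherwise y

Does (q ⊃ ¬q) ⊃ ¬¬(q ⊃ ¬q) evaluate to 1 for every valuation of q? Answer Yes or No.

q = 0 ↦ 1
q = 1/5 ↦ 1
q = 2/5 ↦ 1
q = 3/5 ↦ 1
q = 4/5 ↦ 1
q = 1 ↦ 1
Every assignment gives a value ≥ 1.

Yes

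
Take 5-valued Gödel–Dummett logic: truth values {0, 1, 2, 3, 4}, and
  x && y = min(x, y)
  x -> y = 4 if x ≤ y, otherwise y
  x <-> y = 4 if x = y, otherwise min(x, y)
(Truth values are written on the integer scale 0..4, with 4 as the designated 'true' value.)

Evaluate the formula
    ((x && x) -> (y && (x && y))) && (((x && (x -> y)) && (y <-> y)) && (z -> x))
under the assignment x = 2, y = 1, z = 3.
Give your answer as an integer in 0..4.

1

x && x = 2 && 2 = 2
x && y = 2 && 1 = 1
y && (x && y) = 1 && 1 = 1
(x && x) -> (y && (x && y)) = 2 -> 1 = 1
x -> y = 2 -> 1 = 1
x && (x -> y) = 2 && 1 = 1
y <-> y = 1 <-> 1 = 4
(x && (x -> y)) && (y <-> y) = 1 && 4 = 1
z -> x = 3 -> 2 = 2
((x && (x -> y)) && (y <-> y)) && (z -> x) = 1 && 2 = 1
((x && x) -> (y && (x && y))) && (((x && (x -> y)) && (y <-> y)) && (z -> x)) = 1 && 1 = 1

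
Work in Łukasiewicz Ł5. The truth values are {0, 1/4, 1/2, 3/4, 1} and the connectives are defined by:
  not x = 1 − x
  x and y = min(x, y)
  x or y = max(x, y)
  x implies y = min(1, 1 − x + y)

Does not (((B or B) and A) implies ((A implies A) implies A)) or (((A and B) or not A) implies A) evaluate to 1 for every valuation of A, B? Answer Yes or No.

Counterexample: take A = 0, B = 0.
B or B = 0 or 0 = 0
(B or B) and A = 0 and 0 = 0
A implies A = 0 implies 0 = 1
(A implies A) implies A = 1 implies 0 = 0
((B or B) and A) implies ((A implies A) implies A) = 0 implies 0 = 1
not (((B or B) and A) implies ((A implies A) implies A)) = not 1 = 0
A and B = 0 and 0 = 0
not A = not 0 = 1
(A and B) or not A = 0 or 1 = 1
((A and B) or not A) implies A = 1 implies 0 = 0
not (((B or B) and A) implies ((A implies A) implies A)) or (((A and B) or not A) implies A) = 0 or 0 = 0
This gives 0 ≠ 1.

No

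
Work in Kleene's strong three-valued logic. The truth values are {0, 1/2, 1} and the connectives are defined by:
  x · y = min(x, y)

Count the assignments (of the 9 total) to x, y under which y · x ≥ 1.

1

x = 0, y = 0 ↦ 0  <
x = 0, y = 1/2 ↦ 0  <
x = 0, y = 1 ↦ 0  <
x = 1/2, y = 0 ↦ 0  <
x = 1/2, y = 1/2 ↦ 1/2  <
x = 1/2, y = 1 ↦ 1/2  <
x = 1, y = 0 ↦ 0  <
x = 1, y = 1/2 ↦ 1/2  <
x = 1, y = 1 ↦ 1  ≥
So 1 of the 9 assignments meets the threshold.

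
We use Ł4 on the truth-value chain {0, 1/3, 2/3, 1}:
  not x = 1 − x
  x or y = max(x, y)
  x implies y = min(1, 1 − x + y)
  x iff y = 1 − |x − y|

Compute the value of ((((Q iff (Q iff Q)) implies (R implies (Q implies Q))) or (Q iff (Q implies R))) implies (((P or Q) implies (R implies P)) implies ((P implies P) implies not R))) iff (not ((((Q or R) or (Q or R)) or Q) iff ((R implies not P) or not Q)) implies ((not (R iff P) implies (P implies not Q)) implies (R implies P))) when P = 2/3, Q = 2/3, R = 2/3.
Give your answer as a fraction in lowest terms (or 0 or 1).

Q iff Q = 2/3 iff 2/3 = 1
Q iff (Q iff Q) = 2/3 iff 1 = 2/3
Q implies Q = 2/3 implies 2/3 = 1
R implies (Q implies Q) = 2/3 implies 1 = 1
(Q iff (Q iff Q)) implies (R implies (Q implies Q)) = 2/3 implies 1 = 1
Q implies R = 2/3 implies 2/3 = 1
Q iff (Q implies R) = 2/3 iff 1 = 2/3
((Q iff (Q iff Q)) implies (R implies (Q implies Q))) or (Q iff (Q implies R)) = 1 or 2/3 = 1
P or Q = 2/3 or 2/3 = 2/3
R implies P = 2/3 implies 2/3 = 1
(P or Q) implies (R implies P) = 2/3 implies 1 = 1
P implies P = 2/3 implies 2/3 = 1
not R = not 2/3 = 1/3
(P implies P) implies not R = 1 implies 1/3 = 1/3
((P or Q) implies (R implies P)) implies ((P implies P) implies not R) = 1 implies 1/3 = 1/3
(((Q iff (Q iff Q)) implies (R implies (Q implies Q))) or (Q iff (Q implies R))) implies (((P or Q) implies (R implies P)) implies ((P implies P) implies not R)) = 1 implies 1/3 = 1/3
Q or R = 2/3 or 2/3 = 2/3
Q or R = 2/3 or 2/3 = 2/3
(Q or R) or (Q or R) = 2/3 or 2/3 = 2/3
((Q or R) or (Q or R)) or Q = 2/3 or 2/3 = 2/3
not P = not 2/3 = 1/3
R implies not P = 2/3 implies 1/3 = 2/3
not Q = not 2/3 = 1/3
(R implies not P) or not Q = 2/3 or 1/3 = 2/3
(((Q or R) or (Q or R)) or Q) iff ((R implies not P) or not Q) = 2/3 iff 2/3 = 1
not ((((Q or R) or (Q or R)) or Q) iff ((R implies not P) or not Q)) = not 1 = 0
R iff P = 2/3 iff 2/3 = 1
not (R iff P) = not 1 = 0
not Q = not 2/3 = 1/3
P implies not Q = 2/3 implies 1/3 = 2/3
not (R iff P) implies (P implies not Q) = 0 implies 2/3 = 1
R implies P = 2/3 implies 2/3 = 1
(not (R iff P) implies (P implies not Q)) implies (R implies P) = 1 implies 1 = 1
not ((((Q or R) or (Q or R)) or Q) iff ((R implies not P) or not Q)) implies ((not (R iff P) implies (P implies not Q)) implies (R implies P)) = 0 implies 1 = 1
((((Q iff (Q iff Q)) implies (R implies (Q implies Q))) or (Q iff (Q implies R))) implies (((P or Q) implies (R implies P)) implies ((P implies P) implies not R))) iff (not ((((Q or R) or (Q or R)) or Q) iff ((R implies not P) or not Q)) implies ((not (R iff P) implies (P implies not Q)) implies (R implies P))) = 1/3 iff 1 = 1/3

1/3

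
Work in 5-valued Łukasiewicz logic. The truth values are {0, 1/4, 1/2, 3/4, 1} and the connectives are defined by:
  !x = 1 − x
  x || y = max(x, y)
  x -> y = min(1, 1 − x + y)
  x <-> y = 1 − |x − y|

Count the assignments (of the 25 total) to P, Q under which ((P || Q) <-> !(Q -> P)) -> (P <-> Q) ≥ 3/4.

value 1: 19 assignments (counts)
value 3/4: 2 assignments (counts)
value 1/2: 2 assignments
value 1/4: 1 assignment
value 0: 1 assignment
So 21 of the 25 assignments meet the threshold.

21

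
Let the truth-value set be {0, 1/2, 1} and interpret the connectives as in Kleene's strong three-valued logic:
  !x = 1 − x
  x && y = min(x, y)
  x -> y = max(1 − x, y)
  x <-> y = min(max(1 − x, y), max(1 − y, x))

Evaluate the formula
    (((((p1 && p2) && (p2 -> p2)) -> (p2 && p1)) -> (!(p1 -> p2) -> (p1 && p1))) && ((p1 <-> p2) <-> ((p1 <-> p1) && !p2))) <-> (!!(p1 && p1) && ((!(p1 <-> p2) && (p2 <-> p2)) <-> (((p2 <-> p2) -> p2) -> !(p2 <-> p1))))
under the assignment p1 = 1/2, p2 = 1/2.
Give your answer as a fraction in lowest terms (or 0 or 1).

p1 && p2 = 1/2 && 1/2 = 1/2
p2 -> p2 = 1/2 -> 1/2 = 1/2
(p1 && p2) && (p2 -> p2) = 1/2 && 1/2 = 1/2
p2 && p1 = 1/2 && 1/2 = 1/2
((p1 && p2) && (p2 -> p2)) -> (p2 && p1) = 1/2 -> 1/2 = 1/2
p1 -> p2 = 1/2 -> 1/2 = 1/2
!(p1 -> p2) = !1/2 = 1/2
p1 && p1 = 1/2 && 1/2 = 1/2
!(p1 -> p2) -> (p1 && p1) = 1/2 -> 1/2 = 1/2
(((p1 && p2) && (p2 -> p2)) -> (p2 && p1)) -> (!(p1 -> p2) -> (p1 && p1)) = 1/2 -> 1/2 = 1/2
p1 <-> p2 = 1/2 <-> 1/2 = 1/2
p1 <-> p1 = 1/2 <-> 1/2 = 1/2
!p2 = !1/2 = 1/2
(p1 <-> p1) && !p2 = 1/2 && 1/2 = 1/2
(p1 <-> p2) <-> ((p1 <-> p1) && !p2) = 1/2 <-> 1/2 = 1/2
((((p1 && p2) && (p2 -> p2)) -> (p2 && p1)) -> (!(p1 -> p2) -> (p1 && p1))) && ((p1 <-> p2) <-> ((p1 <-> p1) && !p2)) = 1/2 && 1/2 = 1/2
p1 && p1 = 1/2 && 1/2 = 1/2
!(p1 && p1) = !1/2 = 1/2
!!(p1 && p1) = !1/2 = 1/2
p1 <-> p2 = 1/2 <-> 1/2 = 1/2
!(p1 <-> p2) = !1/2 = 1/2
p2 <-> p2 = 1/2 <-> 1/2 = 1/2
!(p1 <-> p2) && (p2 <-> p2) = 1/2 && 1/2 = 1/2
p2 <-> p2 = 1/2 <-> 1/2 = 1/2
(p2 <-> p2) -> p2 = 1/2 -> 1/2 = 1/2
p2 <-> p1 = 1/2 <-> 1/2 = 1/2
!(p2 <-> p1) = !1/2 = 1/2
((p2 <-> p2) -> p2) -> !(p2 <-> p1) = 1/2 -> 1/2 = 1/2
(!(p1 <-> p2) && (p2 <-> p2)) <-> (((p2 <-> p2) -> p2) -> !(p2 <-> p1)) = 1/2 <-> 1/2 = 1/2
!!(p1 && p1) && ((!(p1 <-> p2) && (p2 <-> p2)) <-> (((p2 <-> p2) -> p2) -> !(p2 <-> p1))) = 1/2 && 1/2 = 1/2
(((((p1 && p2) && (p2 -> p2)) -> (p2 && p1)) -> (!(p1 -> p2) -> (p1 && p1))) && ((p1 <-> p2) <-> ((p1 <-> p1) && !p2))) <-> (!!(p1 && p1) && ((!(p1 <-> p2) && (p2 <-> p2)) <-> (((p2 <-> p2) -> p2) -> !(p2 <-> p1)))) = 1/2 <-> 1/2 = 1/2

1/2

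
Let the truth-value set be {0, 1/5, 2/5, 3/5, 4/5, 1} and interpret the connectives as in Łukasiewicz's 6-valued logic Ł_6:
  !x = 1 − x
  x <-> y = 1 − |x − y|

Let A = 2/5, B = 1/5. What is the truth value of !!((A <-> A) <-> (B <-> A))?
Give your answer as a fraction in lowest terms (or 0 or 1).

4/5

A <-> A = 2/5 <-> 2/5 = 1
B <-> A = 1/5 <-> 2/5 = 4/5
(A <-> A) <-> (B <-> A) = 1 <-> 4/5 = 4/5
!((A <-> A) <-> (B <-> A)) = !4/5 = 1/5
!!((A <-> A) <-> (B <-> A)) = !1/5 = 4/5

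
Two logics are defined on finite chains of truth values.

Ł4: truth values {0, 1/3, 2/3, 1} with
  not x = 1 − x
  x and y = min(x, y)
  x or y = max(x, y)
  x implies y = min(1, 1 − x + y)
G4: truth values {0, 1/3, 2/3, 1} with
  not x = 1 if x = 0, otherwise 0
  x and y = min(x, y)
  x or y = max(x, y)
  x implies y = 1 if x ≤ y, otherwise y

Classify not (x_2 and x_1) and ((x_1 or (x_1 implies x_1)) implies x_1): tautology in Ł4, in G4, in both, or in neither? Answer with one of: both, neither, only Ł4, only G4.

In Ł4: at x_1 = 0, x_2 = 0 the value is 0 — not a tautology.
In G4: at x_1 = 0, x_2 = 0 the value is 0 — not a tautology.

neither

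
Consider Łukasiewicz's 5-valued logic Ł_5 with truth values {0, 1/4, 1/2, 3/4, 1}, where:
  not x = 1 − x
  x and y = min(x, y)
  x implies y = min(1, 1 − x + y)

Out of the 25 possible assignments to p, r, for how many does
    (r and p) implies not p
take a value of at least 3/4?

20

value 1: 18 assignments (counts)
value 3/4: 2 assignments (counts)
value 1/2: 3 assignments
value 1/4: 1 assignment
value 0: 1 assignment
So 20 of the 25 assignments meet the threshold.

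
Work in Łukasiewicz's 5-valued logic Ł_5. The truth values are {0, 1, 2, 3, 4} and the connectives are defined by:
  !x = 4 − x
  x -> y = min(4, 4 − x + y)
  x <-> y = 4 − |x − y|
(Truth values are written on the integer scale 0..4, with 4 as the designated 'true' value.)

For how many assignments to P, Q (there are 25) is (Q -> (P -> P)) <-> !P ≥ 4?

5

value 4: 5 assignments (counts)
value 3: 5 assignments
value 2: 5 assignments
value 1: 5 assignments
value 0: 5 assignments
So 5 of the 25 assignments meet the threshold.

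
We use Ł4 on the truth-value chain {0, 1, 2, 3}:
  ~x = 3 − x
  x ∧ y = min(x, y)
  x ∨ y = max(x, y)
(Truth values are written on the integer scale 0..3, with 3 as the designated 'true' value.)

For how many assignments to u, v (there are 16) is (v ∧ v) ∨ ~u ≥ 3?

7

u = 0, v = 0 ↦ 3  ≥
u = 0, v = 1 ↦ 3  ≥
u = 0, v = 2 ↦ 3  ≥
u = 0, v = 3 ↦ 3  ≥
u = 1, v = 0 ↦ 2  <
u = 1, v = 1 ↦ 2  <
u = 1, v = 2 ↦ 2  <
u = 1, v = 3 ↦ 3  ≥
u = 2, v = 0 ↦ 1  <
u = 2, v = 1 ↦ 1  <
u = 2, v = 2 ↦ 2  <
u = 2, v = 3 ↦ 3  ≥
u = 3, v = 0 ↦ 0  <
u = 3, v = 1 ↦ 1  <
u = 3, v = 2 ↦ 2  <
u = 3, v = 3 ↦ 3  ≥
So 7 of the 16 assignments meet the threshold.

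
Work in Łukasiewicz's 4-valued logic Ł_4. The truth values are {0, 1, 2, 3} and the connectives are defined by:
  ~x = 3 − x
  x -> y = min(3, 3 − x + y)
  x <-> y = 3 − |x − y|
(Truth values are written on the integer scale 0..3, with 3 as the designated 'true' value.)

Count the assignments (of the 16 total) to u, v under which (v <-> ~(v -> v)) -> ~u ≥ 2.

13

u = 0, v = 0 ↦ 3  ≥
u = 0, v = 1 ↦ 3  ≥
u = 0, v = 2 ↦ 3  ≥
u = 0, v = 3 ↦ 3  ≥
u = 1, v = 0 ↦ 2  ≥
u = 1, v = 1 ↦ 3  ≥
u = 1, v = 2 ↦ 3  ≥
u = 1, v = 3 ↦ 3  ≥
u = 2, v = 0 ↦ 1  <
u = 2, v = 1 ↦ 2  ≥
u = 2, v = 2 ↦ 3  ≥
u = 2, v = 3 ↦ 3  ≥
u = 3, v = 0 ↦ 0  <
u = 3, v = 1 ↦ 1  <
u = 3, v = 2 ↦ 2  ≥
u = 3, v = 3 ↦ 3  ≥
So 13 of the 16 assignments meet the threshold.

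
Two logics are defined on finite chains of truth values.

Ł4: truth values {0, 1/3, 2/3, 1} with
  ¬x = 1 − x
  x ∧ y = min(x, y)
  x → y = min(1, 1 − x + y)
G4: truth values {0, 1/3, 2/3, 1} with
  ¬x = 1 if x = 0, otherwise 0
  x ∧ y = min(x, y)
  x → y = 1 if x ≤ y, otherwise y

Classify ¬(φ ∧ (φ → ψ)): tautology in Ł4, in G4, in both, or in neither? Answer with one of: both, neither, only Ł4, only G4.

neither

In Ł4: at φ = 1/3, ψ = 0 the value is 2/3 — not a tautology.
In G4: at φ = 1/3, ψ = 1/3 the value is 0 — not a tautology.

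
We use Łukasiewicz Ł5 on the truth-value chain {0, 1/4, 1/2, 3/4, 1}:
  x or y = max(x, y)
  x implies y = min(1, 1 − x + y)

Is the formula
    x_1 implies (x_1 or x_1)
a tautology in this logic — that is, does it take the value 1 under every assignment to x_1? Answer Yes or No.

Yes

x_1 = 0 ↦ 1
x_1 = 1/4 ↦ 1
x_1 = 1/2 ↦ 1
x_1 = 3/4 ↦ 1
x_1 = 1 ↦ 1
Every assignment gives a value ≥ 1.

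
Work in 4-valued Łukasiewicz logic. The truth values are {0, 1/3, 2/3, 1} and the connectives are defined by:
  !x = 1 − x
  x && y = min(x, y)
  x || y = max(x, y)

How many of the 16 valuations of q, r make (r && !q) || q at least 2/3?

12

q = 0, r = 0 ↦ 0  <
q = 0, r = 1/3 ↦ 1/3  <
q = 0, r = 2/3 ↦ 2/3  ≥
q = 0, r = 1 ↦ 1  ≥
q = 1/3, r = 0 ↦ 1/3  <
q = 1/3, r = 1/3 ↦ 1/3  <
q = 1/3, r = 2/3 ↦ 2/3  ≥
q = 1/3, r = 1 ↦ 2/3  ≥
q = 2/3, r = 0 ↦ 2/3  ≥
q = 2/3, r = 1/3 ↦ 2/3  ≥
q = 2/3, r = 2/3 ↦ 2/3  ≥
q = 2/3, r = 1 ↦ 2/3  ≥
q = 1, r = 0 ↦ 1  ≥
q = 1, r = 1/3 ↦ 1  ≥
q = 1, r = 2/3 ↦ 1  ≥
q = 1, r = 1 ↦ 1  ≥
So 12 of the 16 assignments meet the threshold.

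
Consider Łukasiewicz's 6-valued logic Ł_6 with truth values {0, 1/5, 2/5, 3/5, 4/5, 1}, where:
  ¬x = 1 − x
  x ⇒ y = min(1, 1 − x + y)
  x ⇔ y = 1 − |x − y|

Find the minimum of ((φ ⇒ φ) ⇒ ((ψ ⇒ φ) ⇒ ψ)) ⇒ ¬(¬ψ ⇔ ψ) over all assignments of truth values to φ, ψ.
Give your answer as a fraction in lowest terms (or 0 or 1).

Take φ = 0, ψ = 3/5:
φ ⇒ φ = 0 ⇒ 0 = 1
ψ ⇒ φ = 3/5 ⇒ 0 = 2/5
(ψ ⇒ φ) ⇒ ψ = 2/5 ⇒ 3/5 = 1
(φ ⇒ φ) ⇒ ((ψ ⇒ φ) ⇒ ψ) = 1 ⇒ 1 = 1
¬ψ = ¬3/5 = 2/5
¬ψ ⇔ ψ = 2/5 ⇔ 3/5 = 4/5
¬(¬ψ ⇔ ψ) = ¬4/5 = 1/5
((φ ⇒ φ) ⇒ ((ψ ⇒ φ) ⇒ ψ)) ⇒ ¬(¬ψ ⇔ ψ) = 1 ⇒ 1/5 = 1/5
No assignment yields a value below 1/5, so this is the minimum.

1/5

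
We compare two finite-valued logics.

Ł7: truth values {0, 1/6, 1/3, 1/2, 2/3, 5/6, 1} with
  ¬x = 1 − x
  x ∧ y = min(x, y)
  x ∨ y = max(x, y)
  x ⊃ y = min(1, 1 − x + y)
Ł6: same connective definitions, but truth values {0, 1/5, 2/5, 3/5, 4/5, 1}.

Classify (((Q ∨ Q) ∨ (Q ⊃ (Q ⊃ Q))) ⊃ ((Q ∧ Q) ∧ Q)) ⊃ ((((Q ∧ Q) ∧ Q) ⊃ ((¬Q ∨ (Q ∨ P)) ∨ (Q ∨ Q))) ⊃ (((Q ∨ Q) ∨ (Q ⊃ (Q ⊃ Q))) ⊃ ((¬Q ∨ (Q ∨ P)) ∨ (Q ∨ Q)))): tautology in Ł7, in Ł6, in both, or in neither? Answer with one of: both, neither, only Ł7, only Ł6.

both

In Ł7: every assignment gives 1 — tautology.
In Ł6: every assignment gives 1 — tautology.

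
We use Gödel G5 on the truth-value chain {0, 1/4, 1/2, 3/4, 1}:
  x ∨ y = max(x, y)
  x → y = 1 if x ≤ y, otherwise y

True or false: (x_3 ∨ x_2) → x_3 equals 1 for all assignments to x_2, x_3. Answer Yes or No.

No

Counterexample: take x_2 = 1/4, x_3 = 0.
x_3 ∨ x_2 = 0 ∨ 1/4 = 1/4
(x_3 ∨ x_2) → x_3 = 1/4 → 0 = 0
This gives 0 ≠ 1.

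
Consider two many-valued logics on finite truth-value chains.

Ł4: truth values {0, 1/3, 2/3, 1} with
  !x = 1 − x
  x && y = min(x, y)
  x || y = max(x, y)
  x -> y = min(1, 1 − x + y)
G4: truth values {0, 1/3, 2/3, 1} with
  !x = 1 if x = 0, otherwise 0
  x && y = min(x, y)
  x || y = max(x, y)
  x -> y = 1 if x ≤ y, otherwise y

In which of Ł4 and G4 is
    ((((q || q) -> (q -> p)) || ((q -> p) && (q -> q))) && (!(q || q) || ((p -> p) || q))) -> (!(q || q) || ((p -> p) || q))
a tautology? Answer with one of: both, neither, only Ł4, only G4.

In Ł4: every assignment gives 1 — tautology.
In G4: every assignment gives 1 — tautology.

both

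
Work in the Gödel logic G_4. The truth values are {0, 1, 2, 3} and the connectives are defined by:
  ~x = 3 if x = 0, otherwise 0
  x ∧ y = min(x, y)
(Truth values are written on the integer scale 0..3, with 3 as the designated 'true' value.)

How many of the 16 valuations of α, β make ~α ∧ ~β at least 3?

1

α = 0, β = 0 ↦ 3  ≥
α = 0, β = 1 ↦ 0  <
α = 0, β = 2 ↦ 0  <
α = 0, β = 3 ↦ 0  <
α = 1, β = 0 ↦ 0  <
α = 1, β = 1 ↦ 0  <
α = 1, β = 2 ↦ 0  <
α = 1, β = 3 ↦ 0  <
α = 2, β = 0 ↦ 0  <
α = 2, β = 1 ↦ 0  <
α = 2, β = 2 ↦ 0  <
α = 2, β = 3 ↦ 0  <
α = 3, β = 0 ↦ 0  <
α = 3, β = 1 ↦ 0  <
α = 3, β = 2 ↦ 0  <
α = 3, β = 3 ↦ 0  <
So 1 of the 16 assignments meets the threshold.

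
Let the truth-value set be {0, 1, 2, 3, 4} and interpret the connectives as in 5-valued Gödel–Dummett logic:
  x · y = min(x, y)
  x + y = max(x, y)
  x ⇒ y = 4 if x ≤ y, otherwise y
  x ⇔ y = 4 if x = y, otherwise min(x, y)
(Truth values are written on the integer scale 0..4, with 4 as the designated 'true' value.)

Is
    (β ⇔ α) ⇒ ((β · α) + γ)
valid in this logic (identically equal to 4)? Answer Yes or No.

Counterexample: take α = 0, β = 0, γ = 0.
β ⇔ α = 0 ⇔ 0 = 4
β · α = 0 · 0 = 0
(β · α) + γ = 0 + 0 = 0
(β ⇔ α) ⇒ ((β · α) + γ) = 4 ⇒ 0 = 0
This gives 0 ≠ 4.

No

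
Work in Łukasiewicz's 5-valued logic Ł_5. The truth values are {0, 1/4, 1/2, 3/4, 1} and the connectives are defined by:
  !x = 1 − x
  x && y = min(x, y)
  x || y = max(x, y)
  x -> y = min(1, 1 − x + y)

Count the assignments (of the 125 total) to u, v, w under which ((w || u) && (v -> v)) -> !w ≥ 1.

value 1: 60 assignments (counts)
value 3/4: 10 assignments
value 1/2: 25 assignments
value 1/4: 5 assignments
value 0: 25 assignments
So 60 of the 125 assignments meet the threshold.

60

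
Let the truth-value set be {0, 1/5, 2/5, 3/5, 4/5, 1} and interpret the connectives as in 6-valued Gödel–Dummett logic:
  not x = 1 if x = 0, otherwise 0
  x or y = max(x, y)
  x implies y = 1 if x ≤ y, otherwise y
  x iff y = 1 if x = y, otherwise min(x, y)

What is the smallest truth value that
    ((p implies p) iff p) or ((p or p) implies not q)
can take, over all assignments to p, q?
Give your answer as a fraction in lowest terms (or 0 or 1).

Take p = 1/5, q = 1/5:
p implies p = 1/5 implies 1/5 = 1
(p implies p) iff p = 1 iff 1/5 = 1/5
p or p = 1/5 or 1/5 = 1/5
not q = not 1/5 = 0
(p or p) implies not q = 1/5 implies 0 = 0
((p implies p) iff p) or ((p or p) implies not q) = 1/5 or 0 = 1/5
No assignment yields a value below 1/5, so this is the minimum.

1/5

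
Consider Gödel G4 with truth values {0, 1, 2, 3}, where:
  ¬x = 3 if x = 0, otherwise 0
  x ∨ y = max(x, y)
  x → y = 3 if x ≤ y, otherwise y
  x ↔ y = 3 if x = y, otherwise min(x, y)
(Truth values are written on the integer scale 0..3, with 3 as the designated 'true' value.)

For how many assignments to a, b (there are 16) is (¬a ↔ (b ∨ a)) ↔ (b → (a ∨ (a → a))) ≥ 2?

a = 0, b = 0 ↦ 0  <
a = 0, b = 1 ↦ 1  <
a = 0, b = 2 ↦ 2  ≥
a = 0, b = 3 ↦ 3  ≥
a = 1, b = 0 ↦ 0  <
a = 1, b = 1 ↦ 0  <
a = 1, b = 2 ↦ 0  <
a = 1, b = 3 ↦ 0  <
a = 2, b = 0 ↦ 0  <
a = 2, b = 1 ↦ 0  <
a = 2, b = 2 ↦ 0  <
a = 2, b = 3 ↦ 0  <
a = 3, b = 0 ↦ 0  <
a = 3, b = 1 ↦ 0  <
a = 3, b = 2 ↦ 0  <
a = 3, b = 3 ↦ 0  <
So 2 of the 16 assignments meet the threshold.

2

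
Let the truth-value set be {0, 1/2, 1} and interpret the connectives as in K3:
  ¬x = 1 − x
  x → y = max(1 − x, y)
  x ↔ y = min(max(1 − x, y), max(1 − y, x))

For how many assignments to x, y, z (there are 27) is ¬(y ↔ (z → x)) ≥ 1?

value 1: 6 assignments (counts)
value 1/2: 15 assignments
value 0: 6 assignments
So 6 of the 27 assignments meet the threshold.

6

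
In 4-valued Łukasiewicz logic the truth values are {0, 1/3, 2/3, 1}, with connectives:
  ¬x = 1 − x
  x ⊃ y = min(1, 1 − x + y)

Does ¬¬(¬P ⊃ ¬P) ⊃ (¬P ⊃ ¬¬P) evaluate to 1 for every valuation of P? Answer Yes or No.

No

Counterexample: take P = 0.
¬P = ¬0 = 1
¬P = ¬0 = 1
¬P ⊃ ¬P = 1 ⊃ 1 = 1
¬(¬P ⊃ ¬P) = ¬1 = 0
¬¬(¬P ⊃ ¬P) = ¬0 = 1
¬P = ¬0 = 1
¬P = ¬0 = 1
¬¬P = ¬1 = 0
¬P ⊃ ¬¬P = 1 ⊃ 0 = 0
¬¬(¬P ⊃ ¬P) ⊃ (¬P ⊃ ¬¬P) = 1 ⊃ 0 = 0
This gives 0 ≠ 1.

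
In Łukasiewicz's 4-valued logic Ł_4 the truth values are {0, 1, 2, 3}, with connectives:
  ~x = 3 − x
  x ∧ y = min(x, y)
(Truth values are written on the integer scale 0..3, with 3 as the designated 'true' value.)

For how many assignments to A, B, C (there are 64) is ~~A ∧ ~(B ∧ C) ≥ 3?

value 3: 7 assignments (counts)
value 2: 17 assignments
value 1: 21 assignments
value 0: 19 assignments
So 7 of the 64 assignments meet the threshold.

7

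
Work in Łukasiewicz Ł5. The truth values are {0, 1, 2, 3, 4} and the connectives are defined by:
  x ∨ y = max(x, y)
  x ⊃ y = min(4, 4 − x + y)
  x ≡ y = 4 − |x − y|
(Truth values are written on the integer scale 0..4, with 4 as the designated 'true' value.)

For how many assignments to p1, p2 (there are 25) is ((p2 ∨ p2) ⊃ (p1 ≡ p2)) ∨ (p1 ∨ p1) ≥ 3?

21

value 4: 19 assignments (counts)
value 3: 2 assignments (counts)
value 2: 2 assignments
value 1: 1 assignment
value 0: 1 assignment
So 21 of the 25 assignments meet the threshold.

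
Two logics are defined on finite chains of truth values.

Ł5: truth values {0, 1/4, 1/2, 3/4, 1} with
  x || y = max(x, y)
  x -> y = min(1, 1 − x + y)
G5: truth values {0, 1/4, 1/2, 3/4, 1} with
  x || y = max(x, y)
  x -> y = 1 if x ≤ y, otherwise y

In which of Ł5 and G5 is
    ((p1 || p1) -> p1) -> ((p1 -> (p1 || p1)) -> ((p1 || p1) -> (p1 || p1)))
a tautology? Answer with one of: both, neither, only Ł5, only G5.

both

In Ł5: every assignment gives 1 — tautology.
In G5: every assignment gives 1 — tautology.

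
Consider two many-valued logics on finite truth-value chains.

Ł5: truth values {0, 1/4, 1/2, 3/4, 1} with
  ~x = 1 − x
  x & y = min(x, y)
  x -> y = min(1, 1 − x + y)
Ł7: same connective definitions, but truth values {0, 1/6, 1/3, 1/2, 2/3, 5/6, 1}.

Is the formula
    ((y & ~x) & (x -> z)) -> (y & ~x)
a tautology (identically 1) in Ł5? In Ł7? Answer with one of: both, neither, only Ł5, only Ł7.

In Ł5: every assignment gives 1 — tautology.
In Ł7: every assignment gives 1 — tautology.

both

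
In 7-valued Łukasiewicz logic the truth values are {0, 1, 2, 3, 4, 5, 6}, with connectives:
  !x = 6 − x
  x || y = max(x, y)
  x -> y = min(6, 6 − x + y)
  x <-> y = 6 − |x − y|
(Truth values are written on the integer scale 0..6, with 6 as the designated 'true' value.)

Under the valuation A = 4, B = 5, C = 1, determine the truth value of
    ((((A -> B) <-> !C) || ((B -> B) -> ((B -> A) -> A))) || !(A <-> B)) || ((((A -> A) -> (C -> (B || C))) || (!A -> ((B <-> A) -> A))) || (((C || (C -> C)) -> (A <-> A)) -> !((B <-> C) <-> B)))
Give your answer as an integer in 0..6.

6

A -> B = 4 -> 5 = 6
!C = !1 = 5
(A -> B) <-> !C = 6 <-> 5 = 5
B -> B = 5 -> 5 = 6
B -> A = 5 -> 4 = 5
(B -> A) -> A = 5 -> 4 = 5
(B -> B) -> ((B -> A) -> A) = 6 -> 5 = 5
((A -> B) <-> !C) || ((B -> B) -> ((B -> A) -> A)) = 5 || 5 = 5
A <-> B = 4 <-> 5 = 5
!(A <-> B) = !5 = 1
(((A -> B) <-> !C) || ((B -> B) -> ((B -> A) -> A))) || !(A <-> B) = 5 || 1 = 5
A -> A = 4 -> 4 = 6
B || C = 5 || 1 = 5
C -> (B || C) = 1 -> 5 = 6
(A -> A) -> (C -> (B || C)) = 6 -> 6 = 6
!A = !4 = 2
B <-> A = 5 <-> 4 = 5
(B <-> A) -> A = 5 -> 4 = 5
!A -> ((B <-> A) -> A) = 2 -> 5 = 6
((A -> A) -> (C -> (B || C))) || (!A -> ((B <-> A) -> A)) = 6 || 6 = 6
C -> C = 1 -> 1 = 6
C || (C -> C) = 1 || 6 = 6
A <-> A = 4 <-> 4 = 6
(C || (C -> C)) -> (A <-> A) = 6 -> 6 = 6
B <-> C = 5 <-> 1 = 2
(B <-> C) <-> B = 2 <-> 5 = 3
!((B <-> C) <-> B) = !3 = 3
((C || (C -> C)) -> (A <-> A)) -> !((B <-> C) <-> B) = 6 -> 3 = 3
(((A -> A) -> (C -> (B || C))) || (!A -> ((B <-> A) -> A))) || (((C || (C -> C)) -> (A <-> A)) -> !((B <-> C) <-> B)) = 6 || 3 = 6
((((A -> B) <-> !C) || ((B -> B) -> ((B -> A) -> A))) || !(A <-> B)) || ((((A -> A) -> (C -> (B || C))) || (!A -> ((B <-> A) -> A))) || (((C || (C -> C)) -> (A <-> A)) -> !((B <-> C) <-> B))) = 5 || 6 = 6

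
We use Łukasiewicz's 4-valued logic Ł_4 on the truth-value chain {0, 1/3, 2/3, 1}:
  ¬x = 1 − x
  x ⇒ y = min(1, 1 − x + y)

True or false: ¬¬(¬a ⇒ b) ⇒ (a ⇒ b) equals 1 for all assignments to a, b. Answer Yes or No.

No

Counterexample: take a = 2/3, b = 0.
¬a = ¬2/3 = 1/3
¬a ⇒ b = 1/3 ⇒ 0 = 2/3
¬(¬a ⇒ b) = ¬2/3 = 1/3
¬¬(¬a ⇒ b) = ¬1/3 = 2/3
a ⇒ b = 2/3 ⇒ 0 = 1/3
¬¬(¬a ⇒ b) ⇒ (a ⇒ b) = 2/3 ⇒ 1/3 = 2/3
This gives 2/3 ≠ 1.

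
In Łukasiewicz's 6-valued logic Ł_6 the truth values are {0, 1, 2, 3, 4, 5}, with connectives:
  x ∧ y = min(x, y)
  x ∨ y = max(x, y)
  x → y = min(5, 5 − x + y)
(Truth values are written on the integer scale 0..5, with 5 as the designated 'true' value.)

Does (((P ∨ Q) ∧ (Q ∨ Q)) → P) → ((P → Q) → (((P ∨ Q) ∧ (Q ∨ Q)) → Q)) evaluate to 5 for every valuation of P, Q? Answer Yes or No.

Yes

At P = 3, Q = 1, for instance:
P ∨ Q = 3 ∨ 1 = 3
Q ∨ Q = 1 ∨ 1 = 1
(P ∨ Q) ∧ (Q ∨ Q) = 3 ∧ 1 = 1
((P ∨ Q) ∧ (Q ∨ Q)) → P = 1 → 3 = 5
P → Q = 3 → 1 = 3
((P ∨ Q) ∧ (Q ∨ Q)) → Q = 1 → 1 = 5
(P → Q) → (((P ∨ Q) ∧ (Q ∨ Q)) → Q) = 3 → 5 = 5
(((P ∨ Q) ∧ (Q ∨ Q)) → P) → ((P → Q) → (((P ∨ Q) ∧ (Q ∨ Q)) → Q)) = 5 → 5 = 5
and checking the remaining 35 assignments likewise gives ≥ 5 in every case.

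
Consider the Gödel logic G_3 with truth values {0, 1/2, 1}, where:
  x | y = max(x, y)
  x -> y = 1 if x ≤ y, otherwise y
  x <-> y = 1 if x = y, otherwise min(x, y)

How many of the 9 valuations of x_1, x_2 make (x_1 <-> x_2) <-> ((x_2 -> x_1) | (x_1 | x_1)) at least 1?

6

x_1 = 0, x_2 = 0 ↦ 1  ≥
x_1 = 0, x_2 = 1/2 ↦ 1  ≥
x_1 = 0, x_2 = 1 ↦ 1  ≥
x_1 = 1/2, x_2 = 0 ↦ 0  <
x_1 = 1/2, x_2 = 1/2 ↦ 1  ≥
x_1 = 1/2, x_2 = 1 ↦ 1  ≥
x_1 = 1, x_2 = 0 ↦ 0  <
x_1 = 1, x_2 = 1/2 ↦ 1/2  <
x_1 = 1, x_2 = 1 ↦ 1  ≥
So 6 of the 9 assignments meet the threshold.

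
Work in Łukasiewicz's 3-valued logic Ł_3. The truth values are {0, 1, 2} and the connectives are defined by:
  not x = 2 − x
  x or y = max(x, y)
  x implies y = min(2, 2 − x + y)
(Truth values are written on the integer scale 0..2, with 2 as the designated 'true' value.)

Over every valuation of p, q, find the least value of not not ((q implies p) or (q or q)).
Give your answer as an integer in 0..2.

Take p = 0, q = 1:
q implies p = 1 implies 0 = 1
q or q = 1 or 1 = 1
(q implies p) or (q or q) = 1 or 1 = 1
not ((q implies p) or (q or q)) = not 1 = 1
not not ((q implies p) or (q or q)) = not 1 = 1
No assignment yields a value below 1, so this is the minimum.

1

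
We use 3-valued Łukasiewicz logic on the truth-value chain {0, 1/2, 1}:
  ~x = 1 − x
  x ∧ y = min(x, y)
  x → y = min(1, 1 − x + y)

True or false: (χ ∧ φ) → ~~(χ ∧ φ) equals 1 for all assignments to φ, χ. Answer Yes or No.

φ = 0, χ = 0 ↦ 1
φ = 0, χ = 1/2 ↦ 1
φ = 0, χ = 1 ↦ 1
φ = 1/2, χ = 0 ↦ 1
φ = 1/2, χ = 1/2 ↦ 1
φ = 1/2, χ = 1 ↦ 1
φ = 1, χ = 0 ↦ 1
φ = 1, χ = 1/2 ↦ 1
φ = 1, χ = 1 ↦ 1
Every assignment gives a value ≥ 1.

Yes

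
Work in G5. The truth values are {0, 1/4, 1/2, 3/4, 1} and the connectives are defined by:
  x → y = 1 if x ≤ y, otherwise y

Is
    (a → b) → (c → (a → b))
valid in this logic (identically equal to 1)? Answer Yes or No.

Yes

At a = 1/2, b = 3/4, c = 1/4, for instance:
a → b = 1/2 → 3/4 = 1
c → (a → b) = 1/4 → 1 = 1
(a → b) → (c → (a → b)) = 1 → 1 = 1
and checking the remaining 124 assignments likewise gives ≥ 1 in every case.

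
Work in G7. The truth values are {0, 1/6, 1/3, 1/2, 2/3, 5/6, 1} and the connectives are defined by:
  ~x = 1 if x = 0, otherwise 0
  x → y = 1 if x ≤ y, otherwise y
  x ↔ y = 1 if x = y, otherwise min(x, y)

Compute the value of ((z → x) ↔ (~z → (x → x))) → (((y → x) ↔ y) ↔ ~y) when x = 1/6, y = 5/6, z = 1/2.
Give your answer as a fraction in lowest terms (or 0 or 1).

0

z → x = 1/2 → 1/6 = 1/6
~z = ~1/2 = 0
x → x = 1/6 → 1/6 = 1
~z → (x → x) = 0 → 1 = 1
(z → x) ↔ (~z → (x → x)) = 1/6 ↔ 1 = 1/6
y → x = 5/6 → 1/6 = 1/6
(y → x) ↔ y = 1/6 ↔ 5/6 = 1/6
~y = ~5/6 = 0
((y → x) ↔ y) ↔ ~y = 1/6 ↔ 0 = 0
((z → x) ↔ (~z → (x → x))) → (((y → x) ↔ y) ↔ ~y) = 1/6 → 0 = 0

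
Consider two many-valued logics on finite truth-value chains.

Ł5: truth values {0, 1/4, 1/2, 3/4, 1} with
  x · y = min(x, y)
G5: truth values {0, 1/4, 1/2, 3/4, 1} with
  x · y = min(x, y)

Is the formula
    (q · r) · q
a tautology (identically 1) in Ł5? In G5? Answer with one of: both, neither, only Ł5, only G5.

In Ł5: at q = 0, r = 0 the value is 0 — not a tautology.
In G5: at q = 0, r = 0 the value is 0 — not a tautology.

neither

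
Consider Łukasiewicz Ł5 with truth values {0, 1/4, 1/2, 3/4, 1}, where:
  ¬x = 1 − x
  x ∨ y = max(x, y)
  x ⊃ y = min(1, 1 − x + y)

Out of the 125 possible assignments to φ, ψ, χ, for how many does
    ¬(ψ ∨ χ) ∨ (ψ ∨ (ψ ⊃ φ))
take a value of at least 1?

95

value 1: 95 assignments (counts)
value 3/4: 25 assignments
value 1/2: 5 assignments
So 95 of the 125 assignments meet the threshold.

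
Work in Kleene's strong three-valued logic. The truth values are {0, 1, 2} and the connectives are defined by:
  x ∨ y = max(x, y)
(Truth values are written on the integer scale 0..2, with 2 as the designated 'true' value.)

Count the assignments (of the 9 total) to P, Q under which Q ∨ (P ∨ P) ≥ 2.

P = 0, Q = 0 ↦ 0  <
P = 0, Q = 1 ↦ 1  <
P = 0, Q = 2 ↦ 2  ≥
P = 1, Q = 0 ↦ 1  <
P = 1, Q = 1 ↦ 1  <
P = 1, Q = 2 ↦ 2  ≥
P = 2, Q = 0 ↦ 2  ≥
P = 2, Q = 1 ↦ 2  ≥
P = 2, Q = 2 ↦ 2  ≥
So 5 of the 9 assignments meet the threshold.

5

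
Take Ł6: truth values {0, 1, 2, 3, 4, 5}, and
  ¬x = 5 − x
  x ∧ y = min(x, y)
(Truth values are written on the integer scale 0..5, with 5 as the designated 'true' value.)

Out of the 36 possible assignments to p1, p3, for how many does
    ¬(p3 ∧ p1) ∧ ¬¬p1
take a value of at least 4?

4

value 5: 1 assignment (counts)
value 4: 3 assignments (counts)
value 3: 5 assignments
value 2: 11 assignments
value 1: 9 assignments
value 0: 7 assignments
So 4 of the 36 assignments meet the threshold.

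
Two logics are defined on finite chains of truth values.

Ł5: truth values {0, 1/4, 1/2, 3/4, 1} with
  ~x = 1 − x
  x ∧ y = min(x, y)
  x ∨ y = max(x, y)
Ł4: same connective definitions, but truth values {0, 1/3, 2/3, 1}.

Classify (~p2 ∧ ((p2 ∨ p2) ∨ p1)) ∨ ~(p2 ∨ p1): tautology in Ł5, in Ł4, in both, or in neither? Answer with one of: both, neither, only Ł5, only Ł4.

In Ł5: at p1 = 0, p2 = 1/4 the value is 3/4 — not a tautology.
In Ł4: at p1 = 0, p2 = 1/3 the value is 2/3 — not a tautology.

neither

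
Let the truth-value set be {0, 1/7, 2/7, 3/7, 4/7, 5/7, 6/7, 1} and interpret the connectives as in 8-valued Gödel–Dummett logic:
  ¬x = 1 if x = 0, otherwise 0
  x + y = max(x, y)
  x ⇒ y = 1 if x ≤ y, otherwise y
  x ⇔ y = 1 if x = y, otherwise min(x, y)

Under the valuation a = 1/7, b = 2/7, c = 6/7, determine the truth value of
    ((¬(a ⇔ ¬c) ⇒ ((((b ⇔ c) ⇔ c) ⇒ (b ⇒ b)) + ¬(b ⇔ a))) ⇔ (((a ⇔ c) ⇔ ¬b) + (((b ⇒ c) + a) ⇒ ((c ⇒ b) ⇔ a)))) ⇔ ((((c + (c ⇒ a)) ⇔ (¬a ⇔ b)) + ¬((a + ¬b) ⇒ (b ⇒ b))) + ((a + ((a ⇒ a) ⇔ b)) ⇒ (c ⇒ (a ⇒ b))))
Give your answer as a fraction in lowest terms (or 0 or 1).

1/7

¬c = ¬6/7 = 0
a ⇔ ¬c = 1/7 ⇔ 0 = 0
¬(a ⇔ ¬c) = ¬0 = 1
b ⇔ c = 2/7 ⇔ 6/7 = 2/7
(b ⇔ c) ⇔ c = 2/7 ⇔ 6/7 = 2/7
b ⇒ b = 2/7 ⇒ 2/7 = 1
((b ⇔ c) ⇔ c) ⇒ (b ⇒ b) = 2/7 ⇒ 1 = 1
b ⇔ a = 2/7 ⇔ 1/7 = 1/7
¬(b ⇔ a) = ¬1/7 = 0
(((b ⇔ c) ⇔ c) ⇒ (b ⇒ b)) + ¬(b ⇔ a) = 1 + 0 = 1
¬(a ⇔ ¬c) ⇒ ((((b ⇔ c) ⇔ c) ⇒ (b ⇒ b)) + ¬(b ⇔ a)) = 1 ⇒ 1 = 1
a ⇔ c = 1/7 ⇔ 6/7 = 1/7
¬b = ¬2/7 = 0
(a ⇔ c) ⇔ ¬b = 1/7 ⇔ 0 = 0
b ⇒ c = 2/7 ⇒ 6/7 = 1
(b ⇒ c) + a = 1 + 1/7 = 1
c ⇒ b = 6/7 ⇒ 2/7 = 2/7
(c ⇒ b) ⇔ a = 2/7 ⇔ 1/7 = 1/7
((b ⇒ c) + a) ⇒ ((c ⇒ b) ⇔ a) = 1 ⇒ 1/7 = 1/7
((a ⇔ c) ⇔ ¬b) + (((b ⇒ c) + a) ⇒ ((c ⇒ b) ⇔ a)) = 0 + 1/7 = 1/7
(¬(a ⇔ ¬c) ⇒ ((((b ⇔ c) ⇔ c) ⇒ (b ⇒ b)) + ¬(b ⇔ a))) ⇔ (((a ⇔ c) ⇔ ¬b) + (((b ⇒ c) + a) ⇒ ((c ⇒ b) ⇔ a))) = 1 ⇔ 1/7 = 1/7
c ⇒ a = 6/7 ⇒ 1/7 = 1/7
c + (c ⇒ a) = 6/7 + 1/7 = 6/7
¬a = ¬1/7 = 0
¬a ⇔ b = 0 ⇔ 2/7 = 0
(c + (c ⇒ a)) ⇔ (¬a ⇔ b) = 6/7 ⇔ 0 = 0
¬b = ¬2/7 = 0
a + ¬b = 1/7 + 0 = 1/7
b ⇒ b = 2/7 ⇒ 2/7 = 1
(a + ¬b) ⇒ (b ⇒ b) = 1/7 ⇒ 1 = 1
¬((a + ¬b) ⇒ (b ⇒ b)) = ¬1 = 0
((c + (c ⇒ a)) ⇔ (¬a ⇔ b)) + ¬((a + ¬b) ⇒ (b ⇒ b)) = 0 + 0 = 0
a ⇒ a = 1/7 ⇒ 1/7 = 1
(a ⇒ a) ⇔ b = 1 ⇔ 2/7 = 2/7
a + ((a ⇒ a) ⇔ b) = 1/7 + 2/7 = 2/7
a ⇒ b = 1/7 ⇒ 2/7 = 1
c ⇒ (a ⇒ b) = 6/7 ⇒ 1 = 1
(a + ((a ⇒ a) ⇔ b)) ⇒ (c ⇒ (a ⇒ b)) = 2/7 ⇒ 1 = 1
(((c + (c ⇒ a)) ⇔ (¬a ⇔ b)) + ¬((a + ¬b) ⇒ (b ⇒ b))) + ((a + ((a ⇒ a) ⇔ b)) ⇒ (c ⇒ (a ⇒ b))) = 0 + 1 = 1
((¬(a ⇔ ¬c) ⇒ ((((b ⇔ c) ⇔ c) ⇒ (b ⇒ b)) + ¬(b ⇔ a))) ⇔ (((a ⇔ c) ⇔ ¬b) + (((b ⇒ c) + a) ⇒ ((c ⇒ b) ⇔ a)))) ⇔ ((((c + (c ⇒ a)) ⇔ (¬a ⇔ b)) + ¬((a + ¬b) ⇒ (b ⇒ b))) + ((a + ((a ⇒ a) ⇔ b)) ⇒ (c ⇒ (a ⇒ b)))) = 1/7 ⇔ 1 = 1/7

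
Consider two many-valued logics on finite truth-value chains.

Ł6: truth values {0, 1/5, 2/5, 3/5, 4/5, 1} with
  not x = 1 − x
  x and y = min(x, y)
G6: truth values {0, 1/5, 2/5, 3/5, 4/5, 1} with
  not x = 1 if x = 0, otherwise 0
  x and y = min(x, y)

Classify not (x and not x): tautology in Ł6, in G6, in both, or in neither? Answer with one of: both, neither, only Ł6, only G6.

In Ł6: at x = 1/5 the value is 4/5 — not a tautology.
In G6: every assignment gives 1 — tautology.

only G6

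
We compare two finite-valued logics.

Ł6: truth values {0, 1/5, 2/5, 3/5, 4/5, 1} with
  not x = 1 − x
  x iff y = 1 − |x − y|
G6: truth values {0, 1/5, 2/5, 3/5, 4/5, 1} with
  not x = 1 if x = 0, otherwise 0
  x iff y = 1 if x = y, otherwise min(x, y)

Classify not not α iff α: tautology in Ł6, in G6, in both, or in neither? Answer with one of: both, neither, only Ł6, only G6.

In Ł6: every assignment gives 1 — tautology.
In G6: at α = 1/5 the value is 1/5 — not a tautology.

only Ł6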